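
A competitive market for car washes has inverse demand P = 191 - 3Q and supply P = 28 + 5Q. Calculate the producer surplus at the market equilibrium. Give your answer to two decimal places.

1037.85

Equilibrium: 191 - 3Q = 28 + 5Q, so Q* = 20.375 and P* = 129.875.
The supply curve's price intercept is 28, so PS = (1/2)(Q*)(P* - 28) = (1/2)(20.375)(101.875) = 1037.8516.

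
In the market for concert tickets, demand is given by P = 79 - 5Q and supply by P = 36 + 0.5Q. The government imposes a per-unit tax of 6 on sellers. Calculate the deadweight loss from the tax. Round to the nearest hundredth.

Pre-tax equilibrium: 79 - 5Q = 36 + 0.5Q gives Q* = 7.8182, P* = 39.9091.
A tax on sellers shifts supply up by 6: 79 - 5Q = 36 + 0.5Q + 6, so Q_t = 6.7273. Buyers pay P_b = 45.3636; sellers receive P_s = P_b - 6 = 39.3636.
The welfare triangle lost has base Q* - Q_t = 1.0909 and height t = 6, so DWL = (1/2)(1.0909)(6) = 3.2727.

3.27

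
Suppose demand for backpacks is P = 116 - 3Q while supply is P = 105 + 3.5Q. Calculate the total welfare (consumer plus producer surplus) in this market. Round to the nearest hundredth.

Setting demand equal to supply, 11 = 6.5Q, so Q* = 1.6923 and P* = 110.9231.
CS = (1/2)(1.6923)(5.0769) = 4.2959 and PS = (1/2)(1.6923)(5.9231) = 5.0118, so total surplus = 9.3077.

9.31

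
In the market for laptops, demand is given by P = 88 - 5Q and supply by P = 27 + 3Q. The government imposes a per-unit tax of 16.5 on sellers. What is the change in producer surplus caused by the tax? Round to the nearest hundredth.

-40.80

Pre-tax equilibrium: 88 - 5Q = 27 + 3Q gives Q* = 7.625, P* = 49.875.
With the tax, sellers need 16.5 more per unit: 88 - 5Q = 27 + 3Q + 16.5, so Q_t = 5.5625. Buyers pay P_b = 60.1875; sellers receive P_s = P_b - 16.5 = 43.6875.
PS falls from (1/2)(7.625)(22.875) = 87.2109 to (1/2)(5.5625)(16.6875) = 46.4121, a change of -40.7988.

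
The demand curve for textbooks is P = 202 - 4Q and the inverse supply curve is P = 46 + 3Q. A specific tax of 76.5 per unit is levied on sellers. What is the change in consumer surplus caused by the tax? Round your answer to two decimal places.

Pre-tax equilibrium: 202 - 4Q = 46 + 3Q gives Q* = 22.2857, P* = 112.8571.
A tax on sellers shifts supply up by 76.5: 202 - 4Q = 46 + 3Q + 76.5, so Q_t = 11.3571. Buyers pay P_b = 156.5714; sellers receive P_s = P_b - 76.5 = 80.0714.
CS falls from (1/2)(22.2857)(89.1429) = 993.3061 to (1/2)(11.3571)(45.4286) = 257.9694, a change of -735.3367.

-735.34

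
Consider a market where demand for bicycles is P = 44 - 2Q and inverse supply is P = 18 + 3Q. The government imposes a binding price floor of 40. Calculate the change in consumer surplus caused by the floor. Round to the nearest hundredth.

-23.04

Free-market equilibrium: 44 - 2Q = 18 + 3Q gives Q* = 5.2, P* = 33.6.
At P = 40, buyers demand (44 - 40)/2 = 2 while sellers would supply more, so the quantity traded is 2 at price 40.
CS goes from (1/2)(5.2)(10.4) = 27.04 to 4 (computed as (44 - 40)(2) - (1/2)(2)(2)^2), a change of -23.04.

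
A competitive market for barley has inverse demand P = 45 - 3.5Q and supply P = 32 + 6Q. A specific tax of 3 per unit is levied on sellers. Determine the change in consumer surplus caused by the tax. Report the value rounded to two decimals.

Without the tax, 45 - 3.5Q = 32 + 6Q so Q* = 1.3684 and P* = 40.2105.
With the tax, sellers need 3 more per unit: 45 - 3.5Q = 32 + 6Q + 3, so Q_t = 1.0526. Buyers pay P_b = 41.3158; sellers receive P_s = P_b - 3 = 38.3158.
Consumers lose the trapezoid between P* and P_b out to Q_t plus the triangle from Q_t to Q*: change in CS = 1.9391 - 3.277 = -1.338.

-1.34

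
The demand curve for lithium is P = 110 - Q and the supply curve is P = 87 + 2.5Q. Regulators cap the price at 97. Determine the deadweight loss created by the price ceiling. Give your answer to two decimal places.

11.57

Free-market equilibrium: 110 - Q = 87 + 2.5Q gives Q* = 6.5714, P* = 103.4286.
At the ceiling price 97, quantity supplied is (97 - 87)/2.5 = 4; supply is the short side, so Q = 4 trades at P = 97.
The lost-trades triangle has base Q* - 4 = 2.5714 and height equal to the gap between the curves at Q = 4, which is 106 - 97 = 9. DWL = (1/2)(2.5714)(9) = 11.5714.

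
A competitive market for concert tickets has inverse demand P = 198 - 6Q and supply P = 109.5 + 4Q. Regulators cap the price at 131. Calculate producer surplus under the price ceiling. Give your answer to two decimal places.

Without the control, 198 - 6Q = 109.5 + 4Q so Q* = 8.85 and P* = 144.9.
At the ceiling price 131, quantity supplied is (131 - 109.5)/4 = 5.375; supply is the short side, so Q = 5.375 trades at P = 131.
PS is the triangle above supply below 131: (1/2)(5.375)(131 - 109.5) = 57.7812.

57.78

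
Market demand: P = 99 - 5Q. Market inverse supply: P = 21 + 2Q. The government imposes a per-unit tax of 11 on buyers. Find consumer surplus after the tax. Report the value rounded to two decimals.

229.03

Without the tax, 99 - 5Q = 21 + 2Q so Q* = 11.1429 and P* = 43.2857.
With the tax, buyers' net willingness to pay falls by 11: (99 - 11) - 5Q = 21 + 2Q, so Q_t = 9.5714. Buyers pay P_b = 51.1429; sellers receive P_s = P_b - 11 = 40.1429.
Consumer surplus is the triangle under demand above P_b: (1/2)(9.5714)(99 - 51.1429) = 229.0306.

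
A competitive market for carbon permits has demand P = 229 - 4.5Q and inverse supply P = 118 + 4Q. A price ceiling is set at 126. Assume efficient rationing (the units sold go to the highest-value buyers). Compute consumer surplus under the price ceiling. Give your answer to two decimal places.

Free-market equilibrium: 229 - 4.5Q = 118 + 4Q gives Q* = 13.0588, P* = 170.2353.
At P = 126, sellers supply (126 - 118)/4 = 2 while buyers want more, so the quantity traded is 2 at price 126.
The demand price at Q = 2 is 220. CS is the trapezoid between demand and 126 over [0, 2]: (1/2)[(229 - 126) + (220 - 126)](2) = 197.

197.00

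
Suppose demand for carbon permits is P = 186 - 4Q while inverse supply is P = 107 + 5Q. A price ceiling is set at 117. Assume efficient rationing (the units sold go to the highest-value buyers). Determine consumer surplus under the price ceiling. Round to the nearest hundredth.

Without the control, 186 - 4Q = 107 + 5Q so Q* = 8.7778 and P* = 150.8889.
At P = 117, sellers supply (117 - 107)/5 = 2 while buyers want more, so the quantity traded is 2 at price 117.
The demand price at Q = 2 is 178. CS is the trapezoid between demand and 117 over [0, 2]: (1/2)[(186 - 117) + (178 - 117)](2) = 130.

130.00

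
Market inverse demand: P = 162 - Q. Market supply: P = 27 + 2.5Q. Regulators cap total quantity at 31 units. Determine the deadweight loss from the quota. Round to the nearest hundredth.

100.32

Unrestricted equilibrium: Q* = (162 - 27)/(1 + 2.5) = 38.5714.
At Q = 31 the demand price is 162 - (31) = 131 and the supply price is 27 + 2.5(31) = 104.5.
DWL = (1/2)(gap between curves at 31) x (Q* - 31) = (1/2)(26.5)(7.5714) = 100.3214.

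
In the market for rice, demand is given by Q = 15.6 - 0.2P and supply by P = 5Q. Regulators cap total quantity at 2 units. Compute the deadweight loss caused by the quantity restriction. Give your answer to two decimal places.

168.20

Rewriting demand in inverse form: P = 78 - 5Q.
Unrestricted equilibrium: Q* = (78 - 0)/(5 + 5) = 7.8.
At Q = 2 the demand price is 78 - 5(2) = 68 and the supply price is 0 + 5(2) = 10.
DWL = (1/2)(gap between curves at 2) x (Q* - 2) = (1/2)(58)(5.8) = 168.2.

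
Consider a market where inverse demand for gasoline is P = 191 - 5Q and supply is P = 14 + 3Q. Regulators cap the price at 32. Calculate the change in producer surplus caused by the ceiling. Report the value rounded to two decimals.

Without the control, 191 - 5Q = 14 + 3Q so Q* = 22.125 and P* = 80.375.
At P = 32, sellers supply (32 - 14)/3 = 6 while buyers want more, so the quantity traded is 6 at price 32.
PS goes from (1/2)(22.125)(66.375) = 734.2734 to 54 (computed as (32 - 14)(6) - (1/2)(3)(6)^2), a change of -680.2734.

-680.27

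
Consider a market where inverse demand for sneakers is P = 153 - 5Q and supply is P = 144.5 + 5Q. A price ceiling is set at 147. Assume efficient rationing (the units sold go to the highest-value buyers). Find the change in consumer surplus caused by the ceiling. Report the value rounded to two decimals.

Without the control, 153 - 5Q = 144.5 + 5Q so Q* = 0.85 and P* = 148.75.
At the ceiling price 147, quantity supplied is (147 - 144.5)/5 = 0.5; supply is the short side, so Q = 0.5 trades at P = 147.
CS goes from (1/2)(0.85)(4.25) = 1.8062 to 2.375 (computed as (153 - 147)(0.5) - (1/2)(5)(0.5)^2), a change of 0.5687.

0.57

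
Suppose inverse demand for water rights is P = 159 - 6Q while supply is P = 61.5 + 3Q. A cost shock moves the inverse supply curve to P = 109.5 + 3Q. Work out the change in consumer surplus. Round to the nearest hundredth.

Initial equilibrium: Q_0 = 10.8333, P_0 = 94; CS_0 = (1/2)(10.8333)(65) = 352.0833, PS_0 = (1/2)(10.8333)(32.5) = 176.0417.
New equilibrium: 159 - 6Q = 109.5 + 3Q gives Q_1 = 5.5, P_1 = 126; CS_1 = 90.75, PS_1 = 45.375.
Change in consumer surplus = 90.75 - 352.0833 = -261.3333.

-261.33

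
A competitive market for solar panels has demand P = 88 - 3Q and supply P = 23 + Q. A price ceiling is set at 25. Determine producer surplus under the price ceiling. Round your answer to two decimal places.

Free-market equilibrium: 88 - 3Q = 23 + Q gives Q* = 16.25, P* = 39.25.
At the ceiling price 25, quantity supplied is (25 - 23)/1 = 2; supply is the short side, so Q = 2 trades at P = 25.
PS is the triangle above supply below 25: (1/2)(2)(25 - 23) = 2.

2.00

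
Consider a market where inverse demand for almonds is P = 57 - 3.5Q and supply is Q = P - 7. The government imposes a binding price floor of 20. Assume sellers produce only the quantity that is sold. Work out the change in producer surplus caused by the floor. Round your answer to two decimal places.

Rewriting supply in inverse form: P = 7 + Q.
Without the control, 57 - 3.5Q = 7 + Q so Q* = 11.1111 and P* = 18.1111.
At the floor price 20, quantity demanded is (57 - 20)/3.5 = 10.5714; demand is the short side, so Q = 10.5714 trades at P = 20.
PS goes from (1/2)(11.1111)(11.1111) = 61.7284 to 81.551 (computed as (20 - 7)(10.5714) - (1/2)(1)(10.5714)^2), a change of 19.8226.

19.82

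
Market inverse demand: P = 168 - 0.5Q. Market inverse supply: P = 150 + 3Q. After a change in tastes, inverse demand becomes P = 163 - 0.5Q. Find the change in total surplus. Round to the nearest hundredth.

-22.14

Initial equilibrium: Q_0 = 5.1429, P_0 = 165.4286; CS_0 = (1/2)(5.1429)(2.5714) = 6.6122, PS_0 = (1/2)(5.1429)(15.4286) = 39.6735.
New equilibrium: 163 - 0.5Q = 150 + 3Q gives Q_1 = 3.7143, P_1 = 161.1429; CS_1 = 3.449, PS_1 = 20.6939.
Change in total surplus = (3.449 + 20.6939) - (6.6122 + 39.6735) = -22.1429.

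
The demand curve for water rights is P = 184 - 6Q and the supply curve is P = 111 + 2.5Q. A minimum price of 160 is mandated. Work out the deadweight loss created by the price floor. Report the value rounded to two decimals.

89.47

Without the control, 184 - 6Q = 111 + 2.5Q so Q* = 8.5882 and P* = 132.4706.
At the floor price 160, quantity demanded is (184 - 160)/6 = 4; demand is the short side, so Q = 4 trades at P = 160.
At Q = 4 the demand price is 160 and the supply price is 121. Deadweight loss is the triangle between the curves from 4 to 8.5882: (1/2)(160 - 121)(8.5882 - 4) = 89.4706.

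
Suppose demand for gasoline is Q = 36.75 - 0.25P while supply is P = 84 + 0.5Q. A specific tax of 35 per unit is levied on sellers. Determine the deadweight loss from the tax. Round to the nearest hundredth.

Rewriting demand in inverse form: P = 147 - 4Q.
Without the tax, 147 - 4Q = 84 + 0.5Q so Q* = 14 and P* = 91.
A tax on sellers shifts supply up by 35: 147 - 4Q = 84 + 0.5Q + 35, so Q_t = 6.2222. Buyers pay P_b = 122.1111; sellers receive P_s = P_b - 35 = 87.1111.
The welfare triangle lost has base Q* - Q_t = 7.7778 and height t = 35, so DWL = (1/2)(7.7778)(35) = 136.1111.

136.11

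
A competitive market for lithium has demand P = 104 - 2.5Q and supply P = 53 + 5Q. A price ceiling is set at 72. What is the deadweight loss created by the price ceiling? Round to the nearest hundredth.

33.75

Free-market equilibrium: 104 - 2.5Q = 53 + 5Q gives Q* = 6.8, P* = 87.
At the ceiling price 72, quantity supplied is (72 - 53)/5 = 3.8; supply is the short side, so Q = 3.8 trades at P = 72.
At Q = 3.8 the demand price is 94.5 and the supply price is 72. Deadweight loss is the triangle between the curves from 3.8 to 6.8: (1/2)(94.5 - 72)(6.8 - 3.8) = 33.75.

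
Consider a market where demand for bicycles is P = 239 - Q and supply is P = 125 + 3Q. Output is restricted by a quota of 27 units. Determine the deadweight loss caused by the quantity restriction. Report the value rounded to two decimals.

4.50

Unrestricted equilibrium: Q* = (239 - 125)/(1 + 3) = 28.5.
At Q = 27 the demand price is 239 - (27) = 212 and the supply price is 125 + 3(27) = 206.
Deadweight loss is the triangle between the curves from 27 to 28.5: (1/2)(212 - 206)(28.5 - 27) = 4.5.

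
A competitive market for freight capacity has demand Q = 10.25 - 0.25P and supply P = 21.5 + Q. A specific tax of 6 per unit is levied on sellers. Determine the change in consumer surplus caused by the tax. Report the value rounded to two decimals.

Rewriting demand in inverse form: P = 41 - 4Q.
Pre-tax equilibrium: 41 - 4Q = 21.5 + Q gives Q* = 3.9, P* = 25.4.
A tax on sellers shifts supply up by 6: 41 - 4Q = 21.5 + Q + 6, so Q_t = 2.7. Buyers pay P_b = 30.2; sellers receive P_s = P_b - 6 = 24.2.
Consumers lose the trapezoid between P* and P_b out to Q_t plus the triangle from Q_t to Q*: change in CS = 14.58 - 30.42 = -15.84.

-15.84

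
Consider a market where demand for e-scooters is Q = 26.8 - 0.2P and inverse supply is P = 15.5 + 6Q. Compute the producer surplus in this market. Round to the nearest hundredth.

348.15

Rewriting demand in inverse form: P = 134 - 5Q.
Equilibrium: 134 - 5Q = 15.5 + 6Q, so Q* = 10.7727 and P* = 80.1364.
PS is the area between P* and the supply curve from 0 to Q*: (1/2)(10.7727)(64.6364) = 348.155.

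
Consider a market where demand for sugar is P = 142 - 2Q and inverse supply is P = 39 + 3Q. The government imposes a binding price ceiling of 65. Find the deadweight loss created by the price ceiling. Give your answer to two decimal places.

Without the control, 142 - 2Q = 39 + 3Q so Q* = 20.6 and P* = 100.8.
At the ceiling price 65, quantity supplied is (65 - 39)/3 = 8.6667; supply is the short side, so Q = 8.6667 trades at P = 65.
The lost-trades triangle has base Q* - 8.6667 = 11.9333 and height equal to the gap between the curves at Q = 8.6667, which is 124.6667 - 65 = 59.6667. DWL = (1/2)(11.9333)(59.6667) = 356.0111.

356.01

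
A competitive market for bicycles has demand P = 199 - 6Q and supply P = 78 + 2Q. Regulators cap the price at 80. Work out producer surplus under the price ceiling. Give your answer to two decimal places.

1.00

Free-market equilibrium: 199 - 6Q = 78 + 2Q gives Q* = 15.125, P* = 108.25.
At P = 80, sellers supply (80 - 78)/2 = 1 while buyers want more, so the quantity traded is 1 at price 80.
PS is the triangle above supply below 80: (1/2)(1)(80 - 78) = 1.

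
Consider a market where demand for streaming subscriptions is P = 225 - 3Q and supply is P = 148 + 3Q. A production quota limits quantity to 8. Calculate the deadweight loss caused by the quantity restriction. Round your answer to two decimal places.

Without the quota, 225 - 3Q = 148 + 3Q gives Q* = 12.8333.
At Q = 8 the demand price is 225 - 3(8) = 201 and the supply price is 148 + 3(8) = 172.
DWL = (1/2)(gap between curves at 8) x (Q* - 8) = (1/2)(29)(4.8333) = 70.0833.

70.08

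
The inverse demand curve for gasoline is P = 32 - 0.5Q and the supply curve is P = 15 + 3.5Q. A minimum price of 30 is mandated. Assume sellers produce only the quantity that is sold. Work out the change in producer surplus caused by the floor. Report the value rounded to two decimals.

Without the control, 32 - 0.5Q = 15 + 3.5Q so Q* = 4.25 and P* = 29.875.
At the floor price 30, quantity demanded is (32 - 30)/0.5 = 4; demand is the short side, so Q = 4 trades at P = 30.
PS goes from (1/2)(4.25)(14.875) = 31.6094 to 32 (computed as (30 - 15)(4) - (1/2)(3.5)(4)^2), a change of 0.3906.

0.39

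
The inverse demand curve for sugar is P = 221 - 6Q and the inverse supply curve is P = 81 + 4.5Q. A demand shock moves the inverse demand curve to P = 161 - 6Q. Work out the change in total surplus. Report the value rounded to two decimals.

-628.57

Initial equilibrium: Q_0 = 13.3333, P_0 = 141; CS_0 = (1/2)(13.3333)(80) = 533.3333, PS_0 = (1/2)(13.3333)(60) = 400.
New equilibrium: 161 - 6Q = 81 + 4.5Q gives Q_1 = 7.619, P_1 = 115.2857; CS_1 = 174.1497, PS_1 = 130.6122.
Change in total surplus = (174.1497 + 130.6122) - (533.3333 + 400) = -628.5714.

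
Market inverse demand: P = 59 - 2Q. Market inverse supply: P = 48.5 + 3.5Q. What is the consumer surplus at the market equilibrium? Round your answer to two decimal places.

3.64

Equilibrium: 59 - 2Q = 48.5 + 3.5Q, so Q* = 1.9091 and P* = 55.1818.
CS is the area between the demand curve and P* from 0 to Q*: (1/2)(1.9091)(3.8182) = 3.6446.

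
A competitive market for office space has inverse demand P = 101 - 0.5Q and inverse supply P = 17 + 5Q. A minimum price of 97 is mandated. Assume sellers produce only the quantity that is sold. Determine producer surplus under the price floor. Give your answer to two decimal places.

480.00

Without the control, 101 - 0.5Q = 17 + 5Q so Q* = 15.2727 and P* = 93.3636.
At P = 97, buyers demand (101 - 97)/0.5 = 8 while sellers would supply more, so the quantity traded is 8 at price 97.
The supply price at Q = 8 is 57. PS is the trapezoid between 97 and supply over [0, 8]: (1/2)[(97 - 17) + (97 - 57)](8) = 480.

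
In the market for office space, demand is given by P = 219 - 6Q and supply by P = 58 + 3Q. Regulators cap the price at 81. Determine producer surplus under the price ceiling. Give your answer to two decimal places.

88.17

Without the control, 219 - 6Q = 58 + 3Q so Q* = 17.8889 and P* = 111.6667.
At the ceiling price 81, quantity supplied is (81 - 58)/3 = 7.6667; supply is the short side, so Q = 7.6667 trades at P = 81.
PS is the triangle above supply below 81: (1/2)(7.6667)(81 - 58) = 88.1667.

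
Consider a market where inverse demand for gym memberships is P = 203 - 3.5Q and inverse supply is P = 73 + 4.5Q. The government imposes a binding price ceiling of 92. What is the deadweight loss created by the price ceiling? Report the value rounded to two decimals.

578.67

Free-market equilibrium: 203 - 3.5Q = 73 + 4.5Q gives Q* = 16.25, P* = 146.125.
At the ceiling price 92, quantity supplied is (92 - 73)/4.5 = 4.2222; supply is the short side, so Q = 4.2222 trades at P = 92.
The lost-trades triangle has base Q* - 4.2222 = 12.0278 and height equal to the gap between the curves at Q = 4.2222, which is 188.2222 - 92 = 96.2222. DWL = (1/2)(12.0278)(96.2222) = 578.6698.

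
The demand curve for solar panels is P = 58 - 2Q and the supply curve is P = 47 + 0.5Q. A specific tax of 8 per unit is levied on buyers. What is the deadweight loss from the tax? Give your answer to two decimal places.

12.80

Pre-tax equilibrium: 58 - 2Q = 47 + 0.5Q gives Q* = 4.4, P* = 49.2.
With the tax, buyers' net willingness to pay falls by 8: (58 - 8) - 2Q = 47 + 0.5Q, so Q_t = 1.2. Buyers pay P_b = 55.6; sellers receive P_s = P_b - 8 = 47.6.
Deadweight loss is the triangle between the curves from Q_t to Q*: (1/2)(4.4 - 1.2)(8) = 12.8.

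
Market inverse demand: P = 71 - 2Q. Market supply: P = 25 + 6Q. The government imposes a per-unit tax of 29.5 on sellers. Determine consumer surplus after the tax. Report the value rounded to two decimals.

Without the tax, 71 - 2Q = 25 + 6Q so Q* = 5.75 and P* = 59.5.
With the tax, sellers need 29.5 more per unit: 71 - 2Q = 25 + 6Q + 29.5, so Q_t = 2.0625. Buyers pay P_b = 66.875; sellers receive P_s = P_b - 29.5 = 37.375.
CS = (1/2)(Q_t)(71 - P_b) = (1/2)(2.0625)(4.125) = 4.2539.

4.25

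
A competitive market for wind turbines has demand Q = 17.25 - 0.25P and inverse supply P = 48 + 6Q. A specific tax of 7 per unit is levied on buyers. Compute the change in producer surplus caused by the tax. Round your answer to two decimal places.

-7.35

Rewriting demand in inverse form: P = 69 - 4Q.
Without the tax, 69 - 4Q = 48 + 6Q so Q* = 2.1 and P* = 60.6.
With the tax, buyers' net willingness to pay falls by 7: (69 - 7) - 4Q = 48 + 6Q, so Q_t = 1.4. Buyers pay P_b = 63.4; sellers receive P_s = P_b - 7 = 56.4.
PS falls from (1/2)(2.1)(12.6) = 13.23 to (1/2)(1.4)(8.4) = 5.88, a change of -7.35.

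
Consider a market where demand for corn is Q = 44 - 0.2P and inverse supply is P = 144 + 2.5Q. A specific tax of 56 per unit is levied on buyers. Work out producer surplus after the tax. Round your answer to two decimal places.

Rewriting demand in inverse form: P = 220 - 5Q.
Pre-tax equilibrium: 220 - 5Q = 144 + 2.5Q gives Q* = 10.1333, P* = 169.3333.
With the tax, buyers' net willingness to pay falls by 56: (220 - 56) - 5Q = 144 + 2.5Q, so Q_t = 2.6667. Buyers pay P_b = 206.6667; sellers receive P_s = P_b - 56 = 150.6667.
PS = (1/2)(Q_t)(P_s - 144) = (1/2)(2.6667)(6.6667) = 8.8889.

8.89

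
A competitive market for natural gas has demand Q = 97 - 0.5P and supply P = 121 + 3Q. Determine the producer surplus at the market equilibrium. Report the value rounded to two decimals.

Rewriting demand in inverse form: P = 194 - 2Q.
Equilibrium: 194 - 2Q = 121 + 3Q, so Q* = 14.6 and P* = 164.8.
The supply curve's price intercept is 121, so PS = (1/2)(Q*)(P* - 121) = (1/2)(14.6)(43.8) = 319.74.

319.74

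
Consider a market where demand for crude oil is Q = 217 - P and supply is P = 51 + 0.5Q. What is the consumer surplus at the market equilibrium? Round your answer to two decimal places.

6123.56

Rewriting demand in inverse form: P = 217 - Q.
Equilibrium: 217 - Q = 51 + 0.5Q, so Q* = 110.6667 and P* = 106.3333.
Consumer surplus is the triangle under demand above P*: (1/2)(110.6667)(217 - 106.3333) = (1/2)(110.6667)(110.6667) = 6123.5556.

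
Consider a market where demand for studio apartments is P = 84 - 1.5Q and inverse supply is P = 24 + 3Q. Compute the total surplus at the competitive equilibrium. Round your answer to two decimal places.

Set 84 - 1.5Q = 24 + 3Q, which gives 60 = 4.5Q, so Q* = 13.3333 and P* = 84 - 1.5(13.3333) = 64.
CS = (1/2)(13.3333)(20) = 133.3333 and PS = (1/2)(13.3333)(40) = 266.6667, so total surplus = 400.

400.00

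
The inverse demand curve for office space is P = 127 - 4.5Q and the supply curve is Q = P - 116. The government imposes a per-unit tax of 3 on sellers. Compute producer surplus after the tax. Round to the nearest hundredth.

Rewriting supply in inverse form: P = 116 + Q.
Without the tax, 127 - 4.5Q = 116 + Q so Q* = 2 and P* = 118.
A tax on sellers shifts supply up by 3: 127 - 4.5Q = 116 + Q + 3, so Q_t = 1.4545. Buyers pay P_b = 120.4545; sellers receive P_s = P_b - 3 = 117.4545.
Producer surplus is the triangle above supply below P_s: (1/2)(1.4545)(117.4545 - 116) = 1.0579.

1.06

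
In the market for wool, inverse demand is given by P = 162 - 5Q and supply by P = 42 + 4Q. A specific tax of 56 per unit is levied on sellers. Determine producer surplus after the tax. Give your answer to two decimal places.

101.14

Without the tax, 162 - 5Q = 42 + 4Q so Q* = 13.3333 and P* = 95.3333.
With the tax, sellers need 56 more per unit: 162 - 5Q = 42 + 4Q + 56, so Q_t = 7.1111. Buyers pay P_b = 126.4444; sellers receive P_s = P_b - 56 = 70.4444.
PS = (1/2)(Q_t)(P_s - 42) = (1/2)(7.1111)(28.4444) = 101.1358.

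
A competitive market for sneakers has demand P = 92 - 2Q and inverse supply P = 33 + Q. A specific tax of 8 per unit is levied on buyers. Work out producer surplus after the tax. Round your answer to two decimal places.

Pre-tax equilibrium: 92 - 2Q = 33 + Q gives Q* = 19.6667, P* = 52.6667.
With the tax, buyers' net willingness to pay falls by 8: (92 - 8) - 2Q = 33 + Q, so Q_t = 17. Buyers pay P_b = 58; sellers receive P_s = P_b - 8 = 50.
Producer surplus is the triangle above supply below P_s: (1/2)(17)(50 - 33) = 144.5.

144.50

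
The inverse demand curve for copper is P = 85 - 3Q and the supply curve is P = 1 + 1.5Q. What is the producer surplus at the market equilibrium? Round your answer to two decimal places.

Equilibrium: 85 - 3Q = 1 + 1.5Q, so Q* = 18.6667 and P* = 29.
The supply curve's price intercept is 1, so PS = (1/2)(Q*)(P* - 1) = (1/2)(18.6667)(28) = 261.3333.

261.33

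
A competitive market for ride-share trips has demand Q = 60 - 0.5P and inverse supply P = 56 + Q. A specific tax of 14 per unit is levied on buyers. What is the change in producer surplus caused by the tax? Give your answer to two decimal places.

-88.67

Rewriting demand in inverse form: P = 120 - 2Q.
Without the tax, 120 - 2Q = 56 + Q so Q* = 21.3333 and P* = 77.3333.
With the tax, buyers' net willingness to pay falls by 14: (120 - 14) - 2Q = 56 + Q, so Q_t = 16.6667. Buyers pay P_b = 86.6667; sellers receive P_s = P_b - 14 = 72.6667.
Producers lose the trapezoid between P_s and P* out to Q_t plus the triangle from Q_t to Q*: change in PS = 138.8889 - 227.5556 = -88.6667.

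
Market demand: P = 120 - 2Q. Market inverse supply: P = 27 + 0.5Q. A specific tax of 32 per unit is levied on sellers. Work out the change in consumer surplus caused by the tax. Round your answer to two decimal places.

-788.48

Without the tax, 120 - 2Q = 27 + 0.5Q so Q* = 37.2 and P* = 45.6.
With the tax, sellers need 32 more per unit: 120 - 2Q = 27 + 0.5Q + 32, so Q_t = 24.4. Buyers pay P_b = 71.2; sellers receive P_s = P_b - 32 = 39.2.
CS falls from (1/2)(37.2)(74.4) = 1383.84 to (1/2)(24.4)(48.8) = 595.36, a change of -788.48.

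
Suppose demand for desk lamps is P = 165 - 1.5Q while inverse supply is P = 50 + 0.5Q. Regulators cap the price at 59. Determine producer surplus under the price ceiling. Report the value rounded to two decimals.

81.00

Free-market equilibrium: 165 - 1.5Q = 50 + 0.5Q gives Q* = 57.5, P* = 78.75.
At the ceiling price 59, quantity supplied is (59 - 50)/0.5 = 18; supply is the short side, so Q = 18 trades at P = 59.
PS is the triangle above supply below 59: (1/2)(18)(59 - 50) = 81.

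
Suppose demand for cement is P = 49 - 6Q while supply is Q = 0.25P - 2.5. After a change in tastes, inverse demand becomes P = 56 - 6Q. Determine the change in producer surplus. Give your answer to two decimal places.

11.90

Rewriting supply in inverse form: P = 10 + 4Q.
Initial equilibrium: Q_0 = 3.9, P_0 = 25.6; CS_0 = (1/2)(3.9)(23.4) = 45.63, PS_0 = (1/2)(3.9)(15.6) = 30.42.
New equilibrium: 56 - 6Q = 10 + 4Q gives Q_1 = 4.6, P_1 = 28.4; CS_1 = 63.48, PS_1 = 42.32.
Change in producer surplus = 42.32 - 30.42 = 11.9.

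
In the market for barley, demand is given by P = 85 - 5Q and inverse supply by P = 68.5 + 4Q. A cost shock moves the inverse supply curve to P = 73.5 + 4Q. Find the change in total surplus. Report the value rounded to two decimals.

Initial equilibrium: Q_0 = 1.8333, P_0 = 75.8333; CS_0 = (1/2)(1.8333)(9.1667) = 8.4028, PS_0 = (1/2)(1.8333)(7.3333) = 6.7222.
New equilibrium: 85 - 5Q = 73.5 + 4Q gives Q_1 = 1.2778, P_1 = 78.6111; CS_1 = 4.0818, PS_1 = 3.2654.
Change in total surplus = (4.0818 + 3.2654) - (8.4028 + 6.7222) = -7.7778.

-7.78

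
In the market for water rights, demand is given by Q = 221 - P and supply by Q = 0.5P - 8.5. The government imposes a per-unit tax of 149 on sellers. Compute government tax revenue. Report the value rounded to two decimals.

Rewriting demand in inverse form: P = 221 - Q.
Rewriting supply in inverse form: P = 17 + 2Q.
Without the tax, 221 - Q = 17 + 2Q so Q* = 68 and P* = 153.
A tax on sellers shifts supply up by 149: 221 - Q = 17 + 2Q + 149, so Q_t = 18.3333. Buyers pay P_b = 202.6667; sellers receive P_s = P_b - 149 = 53.6667.
Revenue is the tax times quantity traded: 149 x 18.3333 = 2731.6667.

2731.67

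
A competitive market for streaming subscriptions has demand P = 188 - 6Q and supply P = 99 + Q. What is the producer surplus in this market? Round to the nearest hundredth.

Setting demand equal to supply, 89 = 7Q, so Q* = 12.7143 and P* = 111.7143.
PS is the area between P* and the supply curve from 0 to Q*: (1/2)(12.7143)(12.7143) = 80.8265.

80.83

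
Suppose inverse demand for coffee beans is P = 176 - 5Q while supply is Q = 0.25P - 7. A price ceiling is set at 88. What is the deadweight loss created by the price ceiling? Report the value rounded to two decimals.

Rewriting supply in inverse form: P = 28 + 4Q.
Without the control, 176 - 5Q = 28 + 4Q so Q* = 16.4444 and P* = 93.7778.
At P = 88, sellers supply (88 - 28)/4 = 15 while buyers want more, so the quantity traded is 15 at price 88.
At Q = 15 the demand price is 101 and the supply price is 88. Deadweight loss is the triangle between the curves from 15 to 16.4444: (1/2)(101 - 88)(16.4444 - 15) = 9.3889.

9.39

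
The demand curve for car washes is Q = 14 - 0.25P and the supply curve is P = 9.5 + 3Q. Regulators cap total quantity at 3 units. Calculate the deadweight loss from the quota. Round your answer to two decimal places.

46.45

Rewriting demand in inverse form: P = 56 - 4Q.
Unrestricted equilibrium: Q* = (56 - 9.5)/(4 + 3) = 6.6429.
At Q = 3 the demand price is 56 - 4(3) = 44 and the supply price is 9.5 + 3(3) = 18.5.
DWL = (1/2)(gap between curves at 3) x (Q* - 3) = (1/2)(25.5)(3.6429) = 46.4464.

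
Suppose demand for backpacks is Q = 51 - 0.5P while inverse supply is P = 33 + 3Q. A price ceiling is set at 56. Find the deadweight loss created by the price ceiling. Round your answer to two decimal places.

94.04

Rewriting demand in inverse form: P = 102 - 2Q.
Without the control, 102 - 2Q = 33 + 3Q so Q* = 13.8 and P* = 74.4.
At P = 56, sellers supply (56 - 33)/3 = 7.6667 while buyers want more, so the quantity traded is 7.6667 at price 56.
At Q = 7.6667 the demand price is 86.6667 and the supply price is 56. Deadweight loss is the triangle between the curves from 7.6667 to 13.8: (1/2)(86.6667 - 56)(13.8 - 7.6667) = 94.0444.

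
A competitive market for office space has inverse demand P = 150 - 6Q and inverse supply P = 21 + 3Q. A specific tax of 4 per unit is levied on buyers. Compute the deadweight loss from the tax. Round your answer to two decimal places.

Without the tax, 150 - 6Q = 21 + 3Q so Q* = 14.3333 and P* = 64.
A tax on buyers shifts demand down by 4: (150 - 4) - 6Q = 21 + 3Q, so Q_t = 13.8889. Buyers pay P_b = 66.6667; sellers receive P_s = P_b - 4 = 62.6667.
The welfare triangle lost has base Q* - Q_t = 0.4444 and height t = 4, so DWL = (1/2)(0.4444)(4) = 0.8889.

0.89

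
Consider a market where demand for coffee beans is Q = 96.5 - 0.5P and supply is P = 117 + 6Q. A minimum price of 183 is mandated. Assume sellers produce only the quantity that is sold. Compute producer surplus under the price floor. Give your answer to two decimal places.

Rewriting demand in inverse form: P = 193 - 2Q.
Free-market equilibrium: 193 - 2Q = 117 + 6Q gives Q* = 9.5, P* = 174.
At P = 183, buyers demand (193 - 183)/2 = 5 while sellers would supply more, so the quantity traded is 5 at price 183.
The supply price at Q = 5 is 147. PS is the trapezoid between 183 and supply over [0, 5]: (1/2)[(183 - 117) + (183 - 147)](5) = 255.

255.00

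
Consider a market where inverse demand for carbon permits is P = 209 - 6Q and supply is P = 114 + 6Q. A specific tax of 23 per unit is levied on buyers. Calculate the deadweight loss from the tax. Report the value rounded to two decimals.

22.04

Pre-tax equilibrium: 209 - 6Q = 114 + 6Q gives Q* = 7.9167, P* = 161.5.
A tax on buyers shifts demand down by 23: (209 - 23) - 6Q = 114 + 6Q, so Q_t = 6. Buyers pay P_b = 173; sellers receive P_s = P_b - 23 = 150.
The welfare triangle lost has base Q* - Q_t = 1.9167 and height t = 23, so DWL = (1/2)(1.9167)(23) = 22.0417.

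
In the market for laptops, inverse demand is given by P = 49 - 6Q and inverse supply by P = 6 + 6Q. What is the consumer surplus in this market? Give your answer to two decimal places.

38.52

Equilibrium: 49 - 6Q = 6 + 6Q, so Q* = 3.5833 and P* = 27.5.
Consumer surplus is the triangle under demand above P*: (1/2)(3.5833)(49 - 27.5) = (1/2)(3.5833)(21.5) = 38.5208.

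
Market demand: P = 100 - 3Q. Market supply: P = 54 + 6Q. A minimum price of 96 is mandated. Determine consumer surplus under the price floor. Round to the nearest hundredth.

Without the control, 100 - 3Q = 54 + 6Q so Q* = 5.1111 and P* = 84.6667.
At the floor price 96, quantity demanded is (100 - 96)/3 = 1.3333; demand is the short side, so Q = 1.3333 trades at P = 96.
CS is the triangle under demand above 96: (1/2)(1.3333)(100 - 96) = 2.6667.

2.67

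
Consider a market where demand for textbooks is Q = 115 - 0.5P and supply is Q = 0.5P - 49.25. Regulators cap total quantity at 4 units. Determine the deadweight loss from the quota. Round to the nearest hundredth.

1667.53

Rewriting demand in inverse form: P = 230 - 2Q.
Rewriting supply in inverse form: P = 98.5 + 2Q.
Unrestricted equilibrium: Q* = (230 - 98.5)/(2 + 2) = 32.875.
At Q = 4 the demand price is 230 - 2(4) = 222 and the supply price is 98.5 + 2(4) = 106.5.
DWL = (1/2)(gap between curves at 4) x (Q* - 4) = (1/2)(115.5)(28.875) = 1667.5312.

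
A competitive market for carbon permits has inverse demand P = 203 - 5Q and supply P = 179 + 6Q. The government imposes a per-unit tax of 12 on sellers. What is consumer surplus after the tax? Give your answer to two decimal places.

2.98

Pre-tax equilibrium: 203 - 5Q = 179 + 6Q gives Q* = 2.1818, P* = 192.0909.
A tax on sellers shifts supply up by 12: 203 - 5Q = 179 + 6Q + 12, so Q_t = 1.0909. Buyers pay P_b = 197.5455; sellers receive P_s = P_b - 12 = 185.5455.
Consumer surplus is the triangle under demand above P_b: (1/2)(1.0909)(203 - 197.5455) = 2.9752.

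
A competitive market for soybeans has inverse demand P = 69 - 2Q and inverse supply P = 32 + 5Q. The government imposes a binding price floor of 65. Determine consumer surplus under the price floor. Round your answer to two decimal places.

Without the control, 69 - 2Q = 32 + 5Q so Q* = 5.2857 and P* = 58.4286.
At the floor price 65, quantity demanded is (69 - 65)/2 = 2; demand is the short side, so Q = 2 trades at P = 65.
CS is the triangle under demand above 65: (1/2)(2)(69 - 65) = 4.

4.00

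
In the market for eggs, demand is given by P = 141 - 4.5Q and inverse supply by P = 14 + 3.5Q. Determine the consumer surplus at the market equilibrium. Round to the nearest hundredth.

Equilibrium: 141 - 4.5Q = 14 + 3.5Q, so Q* = 15.875 and P* = 69.5625.
Consumer surplus is the triangle under demand above P*: (1/2)(15.875)(141 - 69.5625) = (1/2)(15.875)(71.4375) = 567.0352.

567.04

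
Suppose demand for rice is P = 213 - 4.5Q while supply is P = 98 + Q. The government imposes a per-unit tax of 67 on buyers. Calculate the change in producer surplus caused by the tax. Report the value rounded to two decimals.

-180.51

Pre-tax equilibrium: 213 - 4.5Q = 98 + Q gives Q* = 20.9091, P* = 118.9091.
A tax on buyers shifts demand down by 67: (213 - 67) - 4.5Q = 98 + Q, so Q_t = 8.7273. Buyers pay P_b = 173.7273; sellers receive P_s = P_b - 67 = 106.7273.
Producers lose the trapezoid between P_s and P* out to Q_t plus the triangle from Q_t to Q*: change in PS = 38.0826 - 218.595 = -180.5124.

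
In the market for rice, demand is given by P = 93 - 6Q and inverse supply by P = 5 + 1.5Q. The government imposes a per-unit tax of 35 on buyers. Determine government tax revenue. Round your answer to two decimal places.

247.33

Pre-tax equilibrium: 93 - 6Q = 5 + 1.5Q gives Q* = 11.7333, P* = 22.6.
With the tax, buyers' net willingness to pay falls by 35: (93 - 35) - 6Q = 5 + 1.5Q, so Q_t = 7.0667. Buyers pay P_b = 50.6; sellers receive P_s = P_b - 35 = 15.6.
Tax revenue = t x Q_t = 35 x 7.0667 = 247.3333.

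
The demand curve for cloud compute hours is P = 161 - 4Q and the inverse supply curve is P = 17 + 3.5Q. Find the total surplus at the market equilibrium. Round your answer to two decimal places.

1382.40

Set 161 - 4Q = 17 + 3.5Q, which gives 144 = 7.5Q, so Q* = 19.2 and P* = 161 - 4(19.2) = 84.2.
CS = (1/2)(19.2)(76.8) = 737.28 and PS = (1/2)(19.2)(67.2) = 645.12, so total surplus = 1382.4.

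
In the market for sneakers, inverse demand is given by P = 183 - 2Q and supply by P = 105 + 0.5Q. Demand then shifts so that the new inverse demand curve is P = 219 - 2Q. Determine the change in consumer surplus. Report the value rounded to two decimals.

Initial equilibrium: Q_0 = 31.2, P_0 = 120.6; CS_0 = (1/2)(31.2)(62.4) = 973.44, PS_0 = (1/2)(31.2)(15.6) = 243.36.
New equilibrium: 219 - 2Q = 105 + 0.5Q gives Q_1 = 45.6, P_1 = 127.8; CS_1 = 2079.36, PS_1 = 519.84.
Change in consumer surplus = 2079.36 - 973.44 = 1105.92.

1105.92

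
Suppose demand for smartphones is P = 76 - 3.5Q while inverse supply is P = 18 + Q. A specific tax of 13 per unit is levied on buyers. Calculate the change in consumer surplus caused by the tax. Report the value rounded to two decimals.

-115.72

Without the tax, 76 - 3.5Q = 18 + Q so Q* = 12.8889 and P* = 30.8889.
With the tax, buyers' net willingness to pay falls by 13: (76 - 13) - 3.5Q = 18 + Q, so Q_t = 10. Buyers pay P_b = 41; sellers receive P_s = P_b - 13 = 28.
Consumers lose the trapezoid between P* and P_b out to Q_t plus the triangle from Q_t to Q*: change in CS = 175 - 290.716 = -115.716.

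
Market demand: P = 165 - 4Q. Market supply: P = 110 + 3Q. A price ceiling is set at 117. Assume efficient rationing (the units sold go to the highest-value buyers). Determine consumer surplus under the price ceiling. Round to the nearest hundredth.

Without the control, 165 - 4Q = 110 + 3Q so Q* = 7.8571 and P* = 133.5714.
At the ceiling price 117, quantity supplied is (117 - 110)/3 = 2.3333; supply is the short side, so Q = 2.3333 trades at P = 117.
The demand price at Q = 2.3333 is 155.6667. CS is the trapezoid between demand and 117 over [0, 2.3333]: (1/2)[(165 - 117) + (155.6667 - 117)](2.3333) = 101.1111.

101.11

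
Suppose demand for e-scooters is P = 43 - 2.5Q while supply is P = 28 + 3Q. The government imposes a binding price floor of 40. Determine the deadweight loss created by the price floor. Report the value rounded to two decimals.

6.41

Without the control, 43 - 2.5Q = 28 + 3Q so Q* = 2.7273 and P* = 36.1818.
At P = 40, buyers demand (43 - 40)/2.5 = 1.2 while sellers would supply more, so the quantity traded is 1.2 at price 40.
At Q = 1.2 the demand price is 40 and the supply price is 31.6. Deadweight loss is the triangle between the curves from 1.2 to 2.7273: (1/2)(40 - 31.6)(2.7273 - 1.2) = 6.4145.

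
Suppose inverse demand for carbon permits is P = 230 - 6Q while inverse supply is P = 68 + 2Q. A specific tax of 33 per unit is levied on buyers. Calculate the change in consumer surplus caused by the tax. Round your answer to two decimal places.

-450.14

Without the tax, 230 - 6Q = 68 + 2Q so Q* = 20.25 and P* = 108.5.
With the tax, buyers' net willingness to pay falls by 33: (230 - 33) - 6Q = 68 + 2Q, so Q_t = 16.125. Buyers pay P_b = 133.25; sellers receive P_s = P_b - 33 = 100.25.
CS falls from (1/2)(20.25)(121.5) = 1230.1875 to (1/2)(16.125)(96.75) = 780.0469, a change of -450.1406.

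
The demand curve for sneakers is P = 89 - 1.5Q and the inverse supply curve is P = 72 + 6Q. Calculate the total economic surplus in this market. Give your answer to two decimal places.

19.27

Set 89 - 1.5Q = 72 + 6Q, which gives 17 = 7.5Q, so Q* = 2.2667 and P* = 89 - 1.5(2.2667) = 85.6.
Total surplus is the full triangle between the curves from 0 to Q*: (1/2)(2.2667)(89 - 72) = 19.2667.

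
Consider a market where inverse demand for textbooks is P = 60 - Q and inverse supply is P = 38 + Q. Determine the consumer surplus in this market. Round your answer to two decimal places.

Equilibrium: 60 - Q = 38 + Q, so Q* = 11 and P* = 49.
The demand choke price is 60, so CS = (1/2)(Q*)(60 - P*) = (1/2)(11)(11) = 60.5.

60.50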